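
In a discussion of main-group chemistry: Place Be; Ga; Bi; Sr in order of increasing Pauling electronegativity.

Sr < Be < Ga < Bi

Be is in period 2, group 2; Ga is in period 4, group 13; Sr is in period 5, group 2; Bi is in period 6, group 15.
Smaller atoms with higher effective nuclear charge are more electronegative.
Neither a single period nor a single group — weigh both effects.
Be > Sr: Be sits above Sr in group 2, so the down-group effect alone puts Be higher.
Ga > Be: period and group pull opposite ways; the across-period shift dominates (1.81 vs 1.57).
Bi > Ga: period and group pull opposite ways; the across-period shift dominates (2.02 vs 1.81).
Tabulated electronegativity (Pauling): Be 1.57, Ga 1.81, Sr 0.95, Bi 2.02.
So from lowest to highest: Sr < Be < Ga < Bi.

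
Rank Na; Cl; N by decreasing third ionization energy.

Na > N > Cl

After 2 electrons have been removed, what remains? Na²⁺ is already 1 electron into the core; Cl²⁺ still has 5 valence electrons; N²⁺ still has 3 valence electrons.
Pulling an electron out of a noble-gas core costs far more than removing a remaining valence electron, so Na sits at the high end of IE_3.
Valence configurations: Cl²⁺ [Ne]3s²3p³, N²⁺ [He]2s²2p¹.
Approximate IE_3 values (kJ/mol): Na 6910, Cl 3822, N 4578.
So the third ionization energies run Cl < N < Na.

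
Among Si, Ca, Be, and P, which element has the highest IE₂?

P

IE_2 is the cost of taking one more electron from the +1 cation: Si⁺ still has 3 valence electrons; Ca⁺ still has 1 valence electron; Be⁺ still has 1 valence electron; P⁺ still has 4 valence electrons.
All are still removing valence electrons, so compare the +1 ions as you would atoms: IE_2 generally rises across a period (higher Z_eff) and falls down a group (larger shell), subject to the usual subshell exceptions.
Valence configurations: Si⁺ [Ne]3s²3p¹, Ca⁺ [Ar]4s¹, Be⁺ [He]2s¹, P⁺ [Ne]3s²3p².
The numbers (kJ/mol): Si 1577, Ca 1145, Be 1757, P 1907.
Hence IE_2: Ca < Si < Be < P.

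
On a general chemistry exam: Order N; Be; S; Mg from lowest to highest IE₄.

S < N < Mg < Be

After 3 electrons have been removed, what remains? N³⁺ still has 2 valence electrons; Be³⁺ is already 1 electron into the core; S³⁺ still has 3 valence electrons; Mg³⁺ is already 1 electron into the core.
Breaking into a closed-shell core is much more expensive than removing a leftover valence electron — Mg and Be have the largest IE_4 here.
Valence configurations: N³⁺ [He]2s², S³⁺ [Ne]3s²3p¹.
Tabulated IE_4 (kJ/mol): N 7475, Be 21007, S 4556, Mg 10543.
So the fourth ionization energies run S < N < Mg < Be.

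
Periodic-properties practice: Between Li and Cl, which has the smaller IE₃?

Consider each +2 ion: Li²⁺ is already 1 electron into the core; Cl²⁺ still has 5 valence electrons.
Breaking into a closed-shell core is much more expensive than removing a leftover valence electron — Li has the largest IE_3 here.
Approximate IE_3 values (kJ/mol): Li 11815, Cl 3822.
Overall IE_3 order: Cl < Li.

Cl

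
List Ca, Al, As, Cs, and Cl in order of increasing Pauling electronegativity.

Atoms toward the upper right of the periodic table pull bonding electrons most strongly.
Here both period and group differ, so the two effects have to be weighed against each other.
Ca > Cs: both effects reinforce here, so Ca is clearly the higher of the two.
Al > Ca: both effects reinforce here, so Al is clearly the higher of the two.
As > Al: the two effects oppose for this pair; the across-period effect wins (2.18 vs 1.61).
Cl > As: both effects reinforce here, so Cl is clearly the higher of the two.
For reference (Pauling): Al 1.61, Cl 3.16, Ca 1.00, As 2.18, Cs 0.79.
So from lowest to highest: Cs < Ca < Al < As < Cl.

Cs < Ca < Al < As < Cl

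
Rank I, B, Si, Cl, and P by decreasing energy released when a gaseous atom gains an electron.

Cl > I > Si > P > B

B is in period 2, group 13; Si is in period 3, group 14; P is in period 3, group 15; Cl is in period 3, group 17; I is in period 5, group 17.
Adding an electron releases more energy for atoms nearer the top right (short of the noble gases).
Here both period and group differ, so the two effects have to be weighed against each other.
P > B: period and group pull opposite ways; the across-period shift dominates (72 vs 27 kJ/mol).
Si > P: this pair runs against the simple trend — see the exception note.
I > Si: period and group pull opposite ways; the across-period shift dominates (295 vs 134 kJ/mol).
Cl > I: they share group 17; the group trend gives Cl the larger value.
Note the exception: Si has a higher electron affinity than P, contrary to the simple trend — adding an electron to P's half-filled 3p³ is unfavourable, so Si (3p²) has the more exothermic EA.
For reference (kJ/mol): B 27, Si 134, P 72, Cl 349, I 295.
So from highest to lowest: Cl > I > Si > P > B.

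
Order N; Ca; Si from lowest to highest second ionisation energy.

Ca < Si < N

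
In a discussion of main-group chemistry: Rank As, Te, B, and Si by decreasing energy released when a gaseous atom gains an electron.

Te > Si > As > B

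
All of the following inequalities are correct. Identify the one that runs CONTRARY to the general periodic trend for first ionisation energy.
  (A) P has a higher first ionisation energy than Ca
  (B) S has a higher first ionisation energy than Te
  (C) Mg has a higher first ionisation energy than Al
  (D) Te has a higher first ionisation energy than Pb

The general trend: first ionisation energy increases across a period and decreases down a group.
(A) P (period 3, group 15) vs Ca (period 4, group 2): the stated order agrees with the simple trend.
(B) S (period 3, group 16) vs Te (period 5, group 16): the stated order agrees with the simple trend.
(C) Mg (period 3, group 2) vs Al (period 3, group 13): the stated order contradicts the simple trend.
(D) Te (period 5, group 16) vs Pb (period 6, group 14): the stated order agrees with the simple trend.
The exception is (C): Al's single 3p electron is easier to remove than one from Mg's filled 3s².

(C)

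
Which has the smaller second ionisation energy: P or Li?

P

After 1 electron has been removed, what remains? P⁺ still has 4 valence electrons; Li⁺ is the bare [He] core.
Pulling an electron out of a noble-gas core costs far more than removing a remaining valence electron, so Li sits at the high end of IE_2.
The numbers (kJ/mol): P 1907, Li 7298.
Hence IE_2: P < Li.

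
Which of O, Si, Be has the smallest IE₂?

Si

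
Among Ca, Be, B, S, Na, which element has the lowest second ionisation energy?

Consider each +1 ion: Ca⁺ still has 1 valence electron; Be⁺ still has 1 valence electron; B⁺ still has 2 valence electrons; S⁺ still has 5 valence electrons; Na⁺ is the bare [Ne] core.
Pulling an electron out of a noble-gas core costs far more than removing a remaining valence electron, so Na sits at the high end of IE_2.
Valence configurations: Ca⁺ [Ar]4s¹, Be⁺ [He]2s¹, B⁺ [He]2s², S⁺ [Ne]3s²3p³.
Tabulated IE_2 (kJ/mol): Ca 1145, Be 1757, B 2427, S 2252, Na 4562.
Putting it together, IE_2: Ca < Be < S < B < Na.

Ca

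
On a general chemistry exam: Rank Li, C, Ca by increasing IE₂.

Ca < C < Li

IE_2 is the cost of taking one more electron from the +1 cation: Li⁺ is the bare [He] core; C⁺ still has 3 valence electrons; Ca⁺ still has 1 valence electron.
Pulling an electron out of a noble-gas core costs far more than removing a remaining valence electron, so Li sits at the high end of IE_2.
Valence configurations: C⁺ [He]2s²2p¹, Ca⁺ [Ar]4s¹.
The numbers (kJ/mol): Li 7298, C 2353, Ca 1145.
Hence IE_2: Ca < C < Li.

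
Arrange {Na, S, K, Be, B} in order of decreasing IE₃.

After 2 electrons have been removed, what remains? Na²⁺ is already 1 electron into the core; S²⁺ still has 4 valence electrons; K²⁺ is already 1 electron into the core; Be²⁺ is the bare [He] core; B²⁺ still has 1 valence electron.
Core electrons are held far more tightly than valence electrons, so K, Na and Be top the IE_3 order.
Valence configurations: S²⁺ [Ne]3s²3p², B²⁺ [He]2s¹.
Approximate IE_3 values (kJ/mol): Na 6910, S 3357, K 4420, Be 14849, B 3660.
So the third ionization energies run S < B < K < Na < Be.

Be, Na, K, B, S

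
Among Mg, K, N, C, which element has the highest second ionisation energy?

IE_2 is the cost of taking one more electron from the +1 cation: Mg⁺ still has 1 valence electron; K⁺ is the bare [Ar] core; N⁺ still has 4 valence electrons; C⁺ still has 3 valence electrons.
Breaking into a closed-shell core is much more expensive than removing a leftover valence electron — K has the largest IE_2 here.
Valence configurations: Mg⁺ [Ne]3s¹, N⁺ [He]2s²2p², C⁺ [He]2s²2p¹.
Approximate IE_2 values (kJ/mol): Mg 1451, K 3052, N 2856, C 2353.
Hence IE_2: Mg < C < N < K.

K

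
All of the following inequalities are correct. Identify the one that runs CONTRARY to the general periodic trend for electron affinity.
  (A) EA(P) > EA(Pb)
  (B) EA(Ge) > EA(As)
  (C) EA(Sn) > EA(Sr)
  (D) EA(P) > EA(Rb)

(B)

The general trend: electron affinity increases across a period and decreases down a group.
(A) P (period 3, group 15) vs Pb (period 6, group 14): the stated order agrees with the simple trend.
(B) Ge (period 4, group 14) vs As (period 4, group 15): the stated order contradicts the simple trend.
(C) Sn (period 5, group 14) vs Sr (period 5, group 2): the stated order agrees with the simple trend.
(D) P (period 3, group 15) vs Rb (period 5, group 1): the stated order agrees with the simple trend.
The exception is (B): adding an electron to As's half-filled 4p³ is unfavourable, so Ge (4p²) has the more exothermic EA.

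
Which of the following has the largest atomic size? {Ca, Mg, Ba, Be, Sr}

Be is in period 2, group 2; Mg is in period 3, group 2; Ca is in period 4, group 2; Sr is in period 5, group 2; Ba is in period 6, group 2.
Across a period the added protons contract the valence shell; down a group each new principal shell makes the atom larger.
All are in group 2, so atomic radius increases down the group.
The largest atomic size among these belongs to Ba.

Ba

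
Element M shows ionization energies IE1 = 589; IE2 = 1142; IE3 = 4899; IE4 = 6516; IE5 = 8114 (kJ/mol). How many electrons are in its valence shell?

Look for the largest jump between consecutive ionization energies: IE3/IE2 ≈ 4.3, far larger than any earlier ratio.
That jump marks the point where a core electron is being removed. So the atom has 2 valence electrons.

2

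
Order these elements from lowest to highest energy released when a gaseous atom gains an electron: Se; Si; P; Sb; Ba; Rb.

Si is in period 3, group 14; P is in period 3, group 15; Se is in period 4, group 16; Rb is in period 5, group 1; Sb is in period 5, group 15; Ba is in period 6, group 2.
Adding an electron releases more energy for atoms nearer the top right (short of the noble gases).
These span different periods and groups, so the two trends combine.
Rb > Ba: the two effects oppose for this pair; the down-group effect wins (47 vs 14 kJ/mol).
P > Rb: relative to Rb, both the across-period and down-group shifts push P's electron affinity up.
Sb > P: this pair runs against the simple trend — see the exception note.
Si > Sb: the two effects oppose for this pair; the down-group effect wins (134 vs 103 kJ/mol).
Se > Si: period and group pull opposite ways; the across-period shift dominates (195 vs 134 kJ/mol).
Note the exception: Sb has a higher electron affinity than P, contrary to the simple trend — both are half-filled np³, but the pairing/repulsion penalty for the added electron shrinks as the p orbitals become larger and more diffuse down the group, and for Sb that outweighs the weaker nuclear attraction.
Note the exception: Si has a higher electron affinity than P, contrary to the simple trend — adding an electron to P's half-filled 3p³ is unfavourable, so Si (3p²) has the more exothermic EA.
For reference (kJ/mol): Si 134, P 72, Se 195, Rb 47, Sb 103, Ba 14.
So from lowest to highest: Ba < Rb < P < Sb < Si < Se.

Ba, Rb, P, Sb, Si, Se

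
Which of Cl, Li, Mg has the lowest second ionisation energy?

Mg

IE_2 is the cost of taking one more electron from the +1 cation: Cl⁺ still has 6 valence electrons; Li⁺ is the bare [He] core; Mg⁺ still has 1 valence electron.
Pulling an electron out of a noble-gas core costs far more than removing a remaining valence electron, so Li sits at the high end of IE_2.
Valence configurations: Cl⁺ [Ne]3s²3p⁴, Mg⁺ [Ne]3s¹.
Approximate IE_2 values (kJ/mol): Cl 2298, Li 7298, Mg 1451.
Overall IE_2 order: Mg < Cl < Li.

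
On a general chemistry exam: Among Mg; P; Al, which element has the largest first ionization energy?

P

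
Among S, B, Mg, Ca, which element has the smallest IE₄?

Consider each +3 ion: S³⁺ still has 3 valence electrons; B³⁺ is the bare [He] core; Mg³⁺ is already 1 electron into the core; Ca³⁺ is already 1 electron into the core.
Pulling an electron out of a noble-gas core costs far more than removing a remaining valence electron, so Ca, Mg and B sit at the high end of IE_4.
Tabulated IE_4 (kJ/mol): S 4556, B 25026, Mg 10543, Ca 6491.
Putting it together, IE_4: S < Ca < Mg < B.

S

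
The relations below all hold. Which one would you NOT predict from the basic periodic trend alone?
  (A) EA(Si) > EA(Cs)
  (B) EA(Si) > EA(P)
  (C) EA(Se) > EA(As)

The general trend: electron affinity increases across a period and decreases down a group.
(A) Si (period 3, group 14) vs Cs (period 6, group 1): the stated order agrees with the simple trend.
(B) Si (period 3, group 14) vs P (period 3, group 15): the stated order contradicts the simple trend.
(C) Se (period 4, group 16) vs As (period 4, group 15): the stated order agrees with the simple trend.
The exception is (B): adding an electron to P's half-filled 3p³ is unfavourable, so Si (3p²) has the more exothermic EA.

(B)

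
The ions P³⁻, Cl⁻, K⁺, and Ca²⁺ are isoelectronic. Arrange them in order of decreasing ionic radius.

P³⁻ > Cl⁻ > K⁺ > Ca²⁺

All of these have 18 electrons, so size is governed by nuclear charge alone: the more protons, the stronger the pull on the same electron cloud, and the smaller the ion.
Nuclear charges: Ca²⁺ (Z=20), K⁺ (Z=19), Cl⁻ (Z=17), P³⁻ (Z=15).
Largest to smallest: P³⁻ > Cl⁻ > K⁺ > Ca²⁺.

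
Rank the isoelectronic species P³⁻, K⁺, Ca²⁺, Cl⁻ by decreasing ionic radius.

P³⁻ > Cl⁻ > K⁺ > Ca²⁺

All of these have 18 electrons, so size is governed by nuclear charge alone: the more protons, the stronger the pull on the same electron cloud, and the smaller the ion.
Nuclear charges: Ca²⁺ (Z=20), K⁺ (Z=19), Cl⁻ (Z=17), P³⁻ (Z=15).
Largest to smallest: P³⁻ > Cl⁻ > K⁺ > Ca²⁺.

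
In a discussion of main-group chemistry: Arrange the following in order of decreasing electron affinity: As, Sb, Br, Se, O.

Br, Se, O, Sb, As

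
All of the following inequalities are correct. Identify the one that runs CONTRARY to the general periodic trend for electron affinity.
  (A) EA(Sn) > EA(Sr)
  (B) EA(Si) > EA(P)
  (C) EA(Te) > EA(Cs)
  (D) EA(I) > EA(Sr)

The general trend: electron affinity increases across a period and decreases down a group.
(A) Sn (period 5, group 14) vs Sr (period 5, group 2): the stated order agrees with the simple trend.
(B) Si (period 3, group 14) vs P (period 3, group 15): the stated order contradicts the simple trend.
(C) Te (period 5, group 16) vs Cs (period 6, group 1): the stated order agrees with the simple trend.
(D) I (period 5, group 17) vs Sr (period 5, group 2): the stated order agrees with the simple trend.
The exception is (B): adding an electron to P's half-filled 3p³ is unfavourable, so Si (3p²) has the more exothermic EA.

(B)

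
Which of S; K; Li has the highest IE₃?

After 2 electrons have been removed, what remains? S²⁺ still has 4 valence electrons; K²⁺ is already 1 electron into the core; Li²⁺ is already 1 electron into the core.
Pulling an electron out of a noble-gas core costs far more than removing a remaining valence electron, so K and Li sit at the high end of IE_3.
Tabulated IE_3 (kJ/mol): S 3357, K 4420, Li 11815.
Hence IE_3: S < K < Li.

Li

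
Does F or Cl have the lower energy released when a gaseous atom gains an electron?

F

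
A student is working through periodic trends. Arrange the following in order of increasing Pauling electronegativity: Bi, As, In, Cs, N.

N is in period 2, group 15; As is in period 4, group 15; In is in period 5, group 13; Cs is in period 6, group 1; Bi is in period 6, group 15.
EN rises left→right (higher Z_eff, smaller atoms) and falls top→bottom (larger, more shielded atoms).
These span different periods and groups, so the two trends combine.
In > Cs: relative to Cs, both the across-period and down-group shifts push In's electronegativity up.
Bi > In: the two effects oppose for this pair; the across-period effect wins (2.02 vs 1.78).
As > Bi: they share group 15; the group trend gives As the larger value.
N > As: they share group 15; the group trend gives N the larger value.
For reference (Pauling): N 3.04, As 2.18, In 1.78, Cs 0.79, Bi 2.02.
So from lowest to highest: Cs < In < Bi < As < N.

Cs, In, Bi, As, N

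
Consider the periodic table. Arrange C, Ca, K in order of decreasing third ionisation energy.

Ca > C > K

The third ionization energy removes an electron from the +2 ion. For each element: C²⁺ still has 2 valence electrons; Ca²⁺ is the bare [Ar] core; K²⁺ is already 1 electron into the core.
Usually core removal costs more than valence removal, but here the competition is close: a tightly held n=2 valence electron can cost more to remove than an n=3 core electron, so the actual values have to decide it.
Approximate IE_3 values (kJ/mol): C 4620, Ca 4912, K 4420.
Putting it together, IE_3: K < C < Ca.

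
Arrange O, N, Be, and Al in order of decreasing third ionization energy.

Be > O > N > Al

The third ionization energy removes an electron from the +2 ion. For each element: O²⁺ still has 4 valence electrons; N²⁺ still has 3 valence electrons; Be²⁺ is the bare [He] core; Al²⁺ still has 1 valence electron.
Breaking into a closed-shell core is much more expensive than removing a leftover valence electron — Be has the largest IE_3 here.
Valence configurations: O²⁺ [He]2s²2p², N²⁺ [He]2s²2p¹, Al²⁺ [Ne]3s¹.
The numbers (kJ/mol): O 5300, N 4578, Be 14849, Al 2745.
So the third ionization energies run Al < N < O < Be.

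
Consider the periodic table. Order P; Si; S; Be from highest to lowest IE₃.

After 2 electrons have been removed, what remains? P²⁺ still has 3 valence electrons; Si²⁺ still has 2 valence electrons; S²⁺ still has 4 valence electrons; Be²⁺ is the bare [He] core.
Core electrons are held far more tightly than valence electrons, so Be tops the IE_3 order.
Valence configurations: P²⁺ [Ne]3s²3p¹, Si²⁺ [Ne]3s², S²⁺ [Ne]3s²3p².
P²⁺ loses a lone 3p electron whereas Si²⁺ must break into a filled 3s² pair, so IE_3(Si) > IE_3(P) even though P has the higher nuclear charge.
Tabulated IE_3 (kJ/mol): P 2914, Si 3232, S 3357, Be 14849.
Hence IE_3: P < Si < S < Be.

Be > S > Si > P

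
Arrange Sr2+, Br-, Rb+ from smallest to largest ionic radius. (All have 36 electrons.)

Sr2+, Rb+, Br-

All of these have 36 electrons, so size is governed by nuclear charge alone: the more protons, the stronger the pull on the same electron cloud, and the smaller the ion.
Nuclear charges: Sr2+ (Z=38), Rb+ (Z=37), Br- (Z=35).
Smallest to largest: Sr2+ < Rb+ < Br-.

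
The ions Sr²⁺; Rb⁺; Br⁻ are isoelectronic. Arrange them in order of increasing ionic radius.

Sr²⁺ < Rb⁺ < Br⁻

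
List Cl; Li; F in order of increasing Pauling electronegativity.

Li, Cl, F

EN rises left→right (higher Z_eff, smaller atoms) and falls top→bottom (larger, more shielded atoms).
These span different periods and groups, so the two trends combine.
Cl > Li: the two effects oppose for this pair; the across-period effect wins (3.16 vs 0.98).
F > Cl: F sits above Cl in group 17, so the down-group effect alone puts F higher.
Tabulated electronegativity (Pauling): Li 0.98, F 3.98, Cl 3.16.
So from lowest to highest: Li < Cl < F.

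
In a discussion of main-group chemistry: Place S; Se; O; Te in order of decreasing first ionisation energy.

O > S > Se > Te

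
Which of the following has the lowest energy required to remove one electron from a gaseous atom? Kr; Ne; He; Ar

Kr

He is in period 1, group 18; Ne is in period 2, group 18; Ar is in period 3, group 18; Kr is in period 4, group 18.
First ionization energy rises across a period (greater Z_eff holds electrons more tightly) and falls down a group (valence electrons are farther from the nucleus).
All are in group 18, so first ionization energy increases up the group.
The lowest energy required to remove one electron from a gaseous atom among these belongs to Kr.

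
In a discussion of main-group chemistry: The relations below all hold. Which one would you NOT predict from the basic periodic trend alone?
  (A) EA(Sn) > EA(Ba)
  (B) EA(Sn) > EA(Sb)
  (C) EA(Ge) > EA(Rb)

The general trend: electron affinity increases across a period and decreases down a group.
(A) Sn (period 5, group 14) vs Ba (period 6, group 2): the stated order agrees with the simple trend.
(B) Sn (period 5, group 14) vs Sb (period 5, group 15): the stated order contradicts the simple trend.
(C) Ge (period 4, group 14) vs Rb (period 5, group 1): the stated order agrees with the simple trend.
The exception is (B): adding an electron to Sb's half-filled 5p³ is unfavourable, so Sn has the more exothermic EA.

(B)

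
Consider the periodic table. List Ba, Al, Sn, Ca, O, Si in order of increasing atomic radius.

O, Si, Al, Sn, Ca, Ba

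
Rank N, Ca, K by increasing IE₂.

Ca < N < K

IE_2 is the cost of taking one more electron from the +1 cation: N⁺ still has 4 valence electrons; Ca⁺ still has 1 valence electron; K⁺ is the bare [Ar] core.
Pulling an electron out of a noble-gas core costs far more than removing a remaining valence electron, so K sits at the high end of IE_2.
Valence configurations: N⁺ [He]2s²2p², Ca⁺ [Ar]4s¹.
Tabulated IE_2 (kJ/mol): N 2856, Ca 1145, K 3052.
Overall IE_2 order: Ca < N < K.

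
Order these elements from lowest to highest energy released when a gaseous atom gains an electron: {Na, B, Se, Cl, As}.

B, Na, As, Se, Cl

B is in period 2, group 13; Na is in period 3, group 1; Cl is in period 3, group 17; As is in period 4, group 15; Se is in period 4, group 16.
Atoms with high Z_eff and room in the valence shell (especially the halogens) have the most exothermic electron affinities.
Neither a single period nor a single group — weigh both effects.
Na > B: this pair runs against the simple trend — see the exception note.
As > Na: period and group pull opposite ways; the across-period shift dominates (78 vs 53 kJ/mol).
Se > As: Se lies to the right of As in period 4, so the across-period effect alone puts Se higher.
Cl > Se: both effects reinforce here, so Cl is clearly the higher of the two.
Note the exception: Na has a higher electron affinity than B, contrary to the simple trend — B's ns²np¹ configuration gives only a small electron affinity — the sparsely filled np subshell binds an added electron weakly.
For reference (kJ/mol): B 27, Na 53, Cl 349, As 78, Se 195.
So from lowest to highest: B < Na < As < Se < Cl.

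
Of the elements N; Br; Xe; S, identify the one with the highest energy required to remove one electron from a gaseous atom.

N is in period 2, group 15; S is in period 3, group 16; Br is in period 4, group 17; Xe is in period 5, group 18.
Removing the outermost electron gets harder across a period and easier down a group.
These sit on a diagonal, where the across-period and down-group effects partly cancel.
Br > S: period and group pull opposite ways; the across-period shift dominates (1140 vs 1000 kJ/mol).
Xe > Br: period and group pull opposite ways; the across-period shift dominates (1170 vs 1140 kJ/mol).
N > Xe: the two effects oppose for this pair; the down-group effect wins (1402 vs 1170 kJ/mol).
For reference (kJ/mol): N 1402, S 1000, Br 1140, Xe 1170.
The highest energy required to remove one electron from a gaseous atom among these belongs to N.

N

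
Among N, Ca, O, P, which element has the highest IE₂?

O

The second ionization energy removes an electron from the +1 ion. For each element: N⁺ still has 4 valence electrons; Ca⁺ still has 1 valence electron; O⁺ still has 5 valence electrons; P⁺ still has 4 valence electrons.
All are still removing valence electrons, so compare the +1 ions as you would atoms: IE_2 generally rises across a period (higher Z_eff) and falls down a group (larger shell), subject to the usual subshell exceptions.
Valence configurations: N⁺ [He]2s²2p², Ca⁺ [Ar]4s¹, O⁺ [He]2s²2p³, P⁺ [Ne]3s²3p².
Tabulated IE_2 (kJ/mol): N 2856, Ca 1145, O 3388, P 1907.
Overall IE_2 order: Ca < P < N < O.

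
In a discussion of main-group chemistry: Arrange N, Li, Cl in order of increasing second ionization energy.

Cl < N < Li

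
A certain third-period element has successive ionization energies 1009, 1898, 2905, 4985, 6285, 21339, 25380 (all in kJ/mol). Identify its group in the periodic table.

Look for the largest jump between consecutive ionization energies: IE6/IE5 ≈ 3.4, far larger than any earlier ratio.
That jump marks the point where a core electron is being removed. So the atom has 5 valence electrons.
A main-group element with 5 valence electrons is in group 15.

Group 15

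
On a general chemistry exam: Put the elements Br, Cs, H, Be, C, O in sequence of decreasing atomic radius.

Cs > Br > Be > C > O > H

H is in period 1, group 1; Be is in period 2, group 2; C is in period 2, group 14; O is in period 2, group 16; Br is in period 4, group 17; Cs is in period 6, group 1.
Moving right in a period, electrons are added to the same shell under a stronger nuclear pull, so atoms get smaller; moving down, a new shell is opened and atoms get larger.
These span different periods and groups, so the two trends combine.
O > H: the two effects oppose for this pair; the down-group effect wins (63 vs 32 pm).
C > O: both are in period 2; the period trend gives C the larger value.
Be > C: Be lies to the left of C in period 2, so the across-period effect alone puts Be larger.
Br > Be: the two effects oppose for this pair; the down-group effect wins (114 vs 102 pm).
Cs > Br: both effects reinforce here, so Cs is clearly the larger of the two.
Tabulated atomic radius (pm): H 32, Be 102, C 75, O 63, Br 114, Cs 232.
So from largest to smallest: Cs > Br > Be > C > O > H.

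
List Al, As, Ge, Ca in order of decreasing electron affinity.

Ge > As > Al > Ca

Electron affinity generally becomes more exothermic across a period toward the halogens and less exothermic down a group.
These span different periods and groups, so the two trends combine.
Al > Ca: relative to Ca, both the across-period and down-group shifts push Al's electron affinity up.
As > Al: the two effects oppose for this pair; the across-period effect wins (78 vs 42 kJ/mol).
Ge > As: this pair runs against the simple trend — see the exception note.
Note the exception: Ge has a higher electron affinity than As, contrary to the simple trend — adding an electron to As's half-filled 4p³ is unfavourable, so Ge (4p²) has the more exothermic EA.
Tabulated electron affinity (kJ/mol): Al 42, Ca 2, Ge 119, As 78.
So from highest to lowest: Ge > As > Al > Ca.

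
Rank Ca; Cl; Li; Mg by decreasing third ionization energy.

Li > Mg > Ca > Cl

Consider each +2 ion: Ca²⁺ is the bare [Ar] core; Cl²⁺ still has 5 valence electrons; Li²⁺ is already 1 electron into the core; Mg²⁺ is the bare [Ne] core.
Pulling an electron out of a noble-gas core costs far more than removing a remaining valence electron, so Ca, Mg and Li sit at the high end of IE_3.
The numbers (kJ/mol): Ca 4912, Cl 3822, Li 11815, Mg 7733.
So the third ionization energies run Cl < Ca < Mg < Li.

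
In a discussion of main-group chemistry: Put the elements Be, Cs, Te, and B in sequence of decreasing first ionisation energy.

Be is in period 2, group 2; B is in period 2, group 13; Te is in period 5, group 16; Cs is in period 6, group 1.
Across a period the outer electron is held more tightly (higher IE₁); down a group it sits in a higher shell, more shielded, and comes off more easily.
Neither a single period nor a single group — weigh both effects.
B > Cs: relative to Cs, both the across-period and down-group shifts push B's first ionization energy up.
Te > B: period and group pull opposite ways; the across-period shift dominates (869 vs 801 kJ/mol).
Be > Te: the two effects oppose for this pair; the down-group effect wins (900 vs 869 kJ/mol).
Note the exception: Be has a higher first ionization energy than B, contrary to the simple trend — removing B's lone 2p electron is easier than breaking Be's filled 2s².
Approximate values (kJ/mol): Be 900, B 801, Te 869, Cs 376.
So from highest to lowest: Be > Te > B > Cs.

Be > Te > B > Cs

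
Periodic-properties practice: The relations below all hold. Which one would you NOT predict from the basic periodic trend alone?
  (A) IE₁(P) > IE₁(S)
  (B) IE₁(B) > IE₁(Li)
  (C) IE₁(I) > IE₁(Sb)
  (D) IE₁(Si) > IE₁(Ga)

The general trend: first ionization energy increases across a period and decreases down a group.
(A) P (period 3, group 15) vs S (period 3, group 16): the stated order contradicts the simple trend.
(B) B (period 2, group 13) vs Li (period 2, group 1): the stated order agrees with the simple trend.
(C) I (period 5, group 17) vs Sb (period 5, group 15): the stated order agrees with the simple trend.
(D) Si (period 3, group 14) vs Ga (period 4, group 13): the stated order agrees with the simple trend.
The exception is (A): S (3p⁴) ionizes more easily than half-filled P (3p³) because the paired 3p electron in S is pushed out by e⁻–e⁻ repulsion.

(A)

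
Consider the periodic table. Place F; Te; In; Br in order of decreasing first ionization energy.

F is in period 2, group 17; Br is in period 4, group 17; In is in period 5, group 13; Te is in period 5, group 16.
First ionization energy rises across a period (greater Z_eff holds electrons more tightly) and falls down a group (valence electrons are farther from the nucleus).
Here both period and group differ, so the two effects have to be weighed against each other.
Te > In: both are in period 5; the period trend gives Te the larger value.
Br > Te: both effects reinforce here, so Br is clearly the higher of the two.
F > Br: they share group 17; the group trend gives F the larger value.
Tabulated first ionization energy (kJ/mol): F 1681, Br 1140, In 558, Te 869.
So from highest to lowest: F > Br > Te > In.

F > Br > Te > In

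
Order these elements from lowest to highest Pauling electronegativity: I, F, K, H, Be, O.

K, Be, H, I, O, F

EN rises left→right (higher Z_eff, smaller atoms) and falls top→bottom (larger, more shielded atoms).
Here both period and group differ, so the two effects have to be weighed against each other.
Be > K: both effects reinforce here, so Be is clearly the higher of the two.
H > Be: the two effects oppose for this pair; the down-group effect wins (2.20 vs 1.57).
I > H: the two effects oppose for this pair; the across-period effect wins (2.66 vs 2.20).
O > I: period and group pull opposite ways; the down-group shift dominates (3.44 vs 2.66).
F > O: both are in period 2; the period trend gives F the larger value.
Tabulated electronegativity (Pauling): H 2.20, Be 1.57, O 3.44, F 3.98, K 0.82, I 2.66.
So from lowest to highest: K < Be < H < I < O < F.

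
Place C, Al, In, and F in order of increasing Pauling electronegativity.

Al < In < C < F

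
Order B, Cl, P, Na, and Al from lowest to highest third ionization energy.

Al < P < B < Cl < Na

The third ionization energy removes an electron from the +2 ion. For each element: B²⁺ still has 1 valence electron; Cl²⁺ still has 5 valence electrons; P²⁺ still has 3 valence electrons; Na²⁺ is already 1 electron into the core; Al²⁺ still has 1 valence electron.
Core electrons are held far more tightly than valence electrons, so Na tops the IE_3 order.
Valence configurations: B²⁺ [He]2s¹, Cl²⁺ [Ne]3s²3p³, P²⁺ [Ne]3s²3p¹, Al²⁺ [Ne]3s¹.
Approximate IE_3 values (kJ/mol): B 3660, Cl 3822, P 2914, Na 6910, Al 2745.
Hence IE_3: Al < P < B < Cl < Na.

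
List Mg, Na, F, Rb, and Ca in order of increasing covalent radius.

F is in period 2, group 17; Na is in period 3, group 1; Mg is in period 3, group 2; Ca is in period 4, group 2; Rb is in period 5, group 1.
Across a period the added protons contract the valence shell; down a group each new principal shell makes the atom larger.
Neither a single period nor a single group — weigh both effects.
Mg > F: both effects reinforce here, so Mg is clearly the larger of the two.
Na > Mg: both are in period 3; the period trend gives Na the larger value.
Ca > Na: the two effects oppose for this pair; the down-group effect wins (171 vs 155 pm).
Rb > Ca: both effects reinforce here, so Rb is clearly the larger of the two.
Approximate values (pm): F 64, Na 155, Mg 139, Ca 171, Rb 210.
So from smallest to largest: F < Mg < Na < Ca < Rb.

F, Mg, Na, Ca, Rb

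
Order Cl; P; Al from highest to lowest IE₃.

Cl > P > Al

Consider each +2 ion: Cl²⁺ still has 5 valence electrons; P²⁺ still has 3 valence electrons; Al²⁺ still has 1 valence electron.
All are still removing valence electrons, so compare the +2 ions as you would atoms: IE_3 generally rises across a period (higher Z_eff) and falls down a group (larger shell), subject to the usual subshell exceptions.
Valence configurations: Cl²⁺ [Ne]3s²3p³, P²⁺ [Ne]3s²3p¹, Al²⁺ [Ne]3s¹.
Approximate IE_3 values (kJ/mol): Cl 3822, P 2914, Al 2745.
So the third ionization energies run Al < P < Cl.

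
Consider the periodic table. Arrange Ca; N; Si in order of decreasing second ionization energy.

N, Si, Ca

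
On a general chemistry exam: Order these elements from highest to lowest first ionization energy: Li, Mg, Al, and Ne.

Ne > Mg > Al > Li

Removing the outermost electron gets harder across a period and easier down a group.
Neither a single period nor a single group — weigh both effects.
Al > Li: the two effects oppose for this pair; the across-period effect wins (578 vs 520 kJ/mol).
Mg > Al: this pair runs against the simple trend — see the exception note.
Ne > Mg: both effects reinforce here, so Ne is clearly the higher of the two.
Note the exception: Mg has a higher first ionization energy than Al, contrary to the simple trend — Al's single 3p electron is easier to remove than one from Mg's filled 3s².
Approximate values (kJ/mol): Li 520, Ne 2081, Mg 738, Al 578.
So from highest to lowest: Ne > Mg > Al > Li.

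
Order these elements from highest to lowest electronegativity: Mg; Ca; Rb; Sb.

Electronegativity increases across a period and decreases down a group, tracking effective nuclear charge and atomic size.
Neither a single period nor a single group — weigh both effects.
Ca > Rb: both effects reinforce here, so Ca is clearly the higher of the two.
Mg > Ca: they share group 2; the group trend gives Mg the larger value.
Sb > Mg: the two effects oppose for this pair; the across-period effect wins (2.05 vs 1.31).
Approximate values (Pauling): Mg 1.31, Ca 1.00, Rb 0.82, Sb 2.05.
So from highest to lowest: Sb > Mg > Ca > Rb.

Sb > Mg > Ca > Rb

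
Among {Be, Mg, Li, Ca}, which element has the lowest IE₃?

IE_3 is the cost of taking one more electron from the +2 cation: Be²⁺ is the bare [He] core; Mg²⁺ is the bare [Ne] core; Li²⁺ is already 1 electron into the core; Ca²⁺ is the bare [Ar] core.
All of these are removing an electron from a noble-gas core or deeper; the smaller core (lower principal quantum number) is held far more tightly, and within a period the higher nuclear charge binds the same core more tightly.
The numbers (kJ/mol): Be 14849, Mg 7733, Li 11815, Ca 4912.
Overall IE_3 order: Ca < Mg < Li < Be.

Ca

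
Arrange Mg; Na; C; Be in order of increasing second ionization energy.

Mg, Be, C, Na

IE_2 is the cost of taking one more electron from the +1 cation: Mg⁺ still has 1 valence electron; Na⁺ is the bare [Ne] core; C⁺ still has 3 valence electrons; Be⁺ still has 1 valence electron.
Breaking into a closed-shell core is much more expensive than removing a leftover valence electron — Na has the largest IE_2 here.
Valence configurations: Mg⁺ [Ne]3s¹, C⁺ [He]2s²2p¹, Be⁺ [He]2s¹.
The numbers (kJ/mol): Mg 1451, Na 4562, C 2353, Be 1757.
Overall IE_2 order: Mg < Be < C < Na.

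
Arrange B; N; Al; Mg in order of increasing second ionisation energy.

After 1 electron has been removed, what remains? B⁺ still has 2 valence electrons; N⁺ still has 4 valence electrons; Al⁺ still has 2 valence electrons; Mg⁺ still has 1 valence electron.
All are still removing valence electrons, so compare the +1 ions as you would atoms: IE_2 generally rises across a period (higher Z_eff) and falls down a group (larger shell), subject to the usual subshell exceptions.
Valence configurations: B⁺ [He]2s², N⁺ [He]2s²2p², Al⁺ [Ne]3s², Mg⁺ [Ne]3s¹.
Tabulated IE_2 (kJ/mol): B 2427, N 2856, Al 1817, Mg 1451.
Overall IE_2 order: Mg < Al < B < N.

Mg < Al < B < N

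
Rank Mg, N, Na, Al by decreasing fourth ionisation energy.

The fourth ionization energy removes an electron from the +3 ion. For each element: Mg³⁺ is already 1 electron into the core; N³⁺ still has 2 valence electrons; Na³⁺ is already 2 electrons into the core; Al³⁺ is the bare [Ne] core.
Core electrons are held far more tightly than valence electrons, so Na, Mg and Al top the IE_4 order.
Approximate IE_4 values (kJ/mol): Mg 10543, N 7475, Na 9543, Al 11577.
Putting it together, IE_4: N < Na < Mg < Al.

Al, Mg, Na, N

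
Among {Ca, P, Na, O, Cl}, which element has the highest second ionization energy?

Na

After 1 electron has been removed, what remains? Ca⁺ still has 1 valence electron; P⁺ still has 4 valence electrons; Na⁺ is the bare [Ne] core; O⁺ still has 5 valence electrons; Cl⁺ still has 6 valence electrons.
Core electrons are held far more tightly than valence electrons, so Na tops the IE_2 order.
Valence configurations: Ca⁺ [Ar]4s¹, P⁺ [Ne]3s²3p², O⁺ [He]2s²2p³, Cl⁺ [Ne]3s²3p⁴.
Approximate IE_2 values (kJ/mol): Ca 1145, P 1907, Na 4562, O 3388, Cl 2298.
Hence IE_2: Ca < P < Cl < O < Na.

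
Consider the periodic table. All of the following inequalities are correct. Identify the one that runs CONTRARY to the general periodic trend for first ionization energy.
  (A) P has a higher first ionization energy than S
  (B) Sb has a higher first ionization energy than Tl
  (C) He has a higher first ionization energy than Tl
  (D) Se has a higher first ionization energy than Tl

(A)

The general trend: first ionization energy increases across a period and decreases down a group.
(A) P (period 3, group 15) vs S (period 3, group 16): the stated order contradicts the simple trend.
(B) Sb (period 5, group 15) vs Tl (period 6, group 13): the stated order agrees with the simple trend.
(C) He (period 1, group 18) vs Tl (period 6, group 13): the stated order agrees with the simple trend.
(D) Se (period 4, group 16) vs Tl (period 6, group 13): the stated order agrees with the simple trend.
The exception is (A): S (3p⁴) ionizes more easily than half-filled P (3p³) because the paired 3p electron in S is pushed out by e⁻–e⁻ repulsion.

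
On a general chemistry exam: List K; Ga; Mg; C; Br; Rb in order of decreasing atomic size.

Rb, K, Mg, Ga, Br, C

C is in period 2, group 14; Mg is in period 3, group 2; K is in period 4, group 1; Ga is in period 4, group 13; Br is in period 4, group 17; Rb is in period 5, group 1.
Moving right in a period, electrons are added to the same shell under a stronger nuclear pull, so atoms get smaller; moving down, a new shell is opened and atoms get larger.
Here both period and group differ, so the two effects have to be weighed against each other.
Br > C: the two effects oppose for this pair; the down-group effect wins (114 vs 75 pm).
Ga > Br: Ga lies to the left of Br in period 4, so the across-period effect alone puts Ga larger.
Mg > Ga: period and group pull opposite ways; the across-period shift dominates (139 vs 124 pm).
K > Mg: both effects reinforce here, so K is clearly the larger of the two.
Rb > K: they share group 1; the group trend gives Rb the larger value.
Tabulated atomic radius (pm): C 75, Mg 139, K 196, Ga 124, Br 114, Rb 210.
So from largest to smallest: Rb > K > Mg > Ga > Br > C.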